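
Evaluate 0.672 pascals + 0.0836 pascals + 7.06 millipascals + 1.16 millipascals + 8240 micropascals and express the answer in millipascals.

In millipascals:
  0.672 pascals = 0.672 × 10^3 millipascals = 672
  0.0836 pascals = 0.0836 × 10^3 millipascals = 83.6
  7.06 millipascals → 7.06
  1.16 millipascals → 1.16
  8240 micropascals = 8240 × 10^-3 millipascals = 8.24
Sum: 672 + 83.6 + 7.06 + 1.16 + 8.24 = 772.06

772.06 millipascals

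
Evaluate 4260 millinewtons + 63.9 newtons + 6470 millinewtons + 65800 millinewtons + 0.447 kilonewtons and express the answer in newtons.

587.43 newtons

In newtons:
  4260 millinewtons = 4260e-3 newtons = 4.26
  63.9 newtons → 63.9
  6470 millinewtons = 6470e-3 newtons = 6.47
  65800 millinewtons = 65800e-3 newtons = 65.8
  0.447 kilonewtons = 0.447e3 newtons = 447
Sum: 4.26 + 63.9 + 6.47 + 65.8 + 447 = 587.43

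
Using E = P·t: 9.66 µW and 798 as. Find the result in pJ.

9.66 × 10⁻⁶ × 798 × 10⁻¹⁸ = 7708.68 × 10⁻²⁴ J

0.00000000770868 pJ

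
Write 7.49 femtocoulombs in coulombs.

0.00000000000000749 coulombs

femto = 10⁻¹⁵, (no prefix) = 10⁰; factor is 10⁻¹⁵.
7.49 × 10⁻¹⁵ = 0.00000000000000749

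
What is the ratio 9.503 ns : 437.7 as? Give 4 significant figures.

21710000

(9.503 × 10^-9) / (437.7 × 10^-18) = 0.021711 × 10^9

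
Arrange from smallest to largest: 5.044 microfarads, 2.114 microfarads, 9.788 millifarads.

5.044 microfarads = 0.000005044 farads
2.114 microfarads = 0.000002114 farads
9.788 millifarads = 0.009788 farads

2.114 microfarads < 5.044 microfarads < 9.788 millifarads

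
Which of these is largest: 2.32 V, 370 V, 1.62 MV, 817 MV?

2.32 V = 2.32 V
370 V = 370 V
1.62 MV = 1620000 V
817 MV = 817000000 V

817 MV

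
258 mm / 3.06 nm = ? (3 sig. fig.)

(258e-3) / (3.06e-9) = 84.31e6

84300000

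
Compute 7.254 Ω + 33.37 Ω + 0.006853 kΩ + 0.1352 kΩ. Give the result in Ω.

182.677 Ω

In Ω:
  7.254 Ω → 7.254
  33.37 Ω → 33.37
  0.006853 kΩ = 0.006853 × 10^3 Ω = 6.853
  0.1352 kΩ = 0.1352 × 10^3 Ω = 135.2
Sum: 7.254 + 33.37 + 6.853 + 135.2 = 182.677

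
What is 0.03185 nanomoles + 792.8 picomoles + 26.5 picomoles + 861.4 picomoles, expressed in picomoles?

In picomoles:
  0.03185 nanomoles = 0.03185 × 10³ picomoles = 31.85
  792.8 picomoles → 792.8
  26.5 picomoles → 26.5
  861.4 picomoles → 861.4
Sum: 31.85 + 792.8 + 26.5 + 861.4 = 1712.55

1712.55 picomoles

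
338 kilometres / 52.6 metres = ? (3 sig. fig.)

(338 × 10^3) / (52.6) = 6.426 × 10^3

6430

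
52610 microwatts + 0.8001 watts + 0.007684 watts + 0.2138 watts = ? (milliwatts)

1074.194 milliwatts

In milliwatts:
  52610 microwatts = 52610e-3 milliwatts = 52.61
  0.8001 watts = 0.8001e3 milliwatts = 800.1
  0.007684 watts = 0.007684e3 milliwatts = 7.684
  0.2138 watts = 0.2138e3 milliwatts = 213.8
Sum: 52.61 + 800.1 + 7.684 + 213.8 = 1074.194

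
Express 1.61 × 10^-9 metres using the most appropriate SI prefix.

1.61 nanometres

= 1.61 × 10^-9 metres; 10^-9 is nano.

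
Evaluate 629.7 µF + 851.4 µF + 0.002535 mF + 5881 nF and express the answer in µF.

1489.516 µF

In µF:
  629.7 µF → 629.7
  851.4 µF → 851.4
  0.002535 mF = 0.002535 × 10^3 µF = 2.535
  5881 nF = 5881 × 10^-3 µF = 5.881
Sum: 629.7 + 851.4 + 2.535 + 5.881 = 1489.516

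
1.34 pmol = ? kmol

0.00000000000000134 kmol

pico = 10⁻¹², kilo = 10³; factor is 10⁻¹⁵.
1.34 × 10⁻¹⁵ = 0.00000000000000134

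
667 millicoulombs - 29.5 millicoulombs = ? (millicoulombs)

637.5 millicoulombs

In millicoulombs:
  667 millicoulombs → 667
  29.5 millicoulombs → 29.5
Difference: 667 - 29.5 = 637.5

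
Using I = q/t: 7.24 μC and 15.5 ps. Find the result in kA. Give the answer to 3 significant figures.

467 kA

(7.24e-6) / (15.5e-12) = 0.4671e6 A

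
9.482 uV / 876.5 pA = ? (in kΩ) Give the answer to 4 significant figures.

10.82 kΩ

(9.482e-6) / (876.5e-12) = 0.010818e6 Ω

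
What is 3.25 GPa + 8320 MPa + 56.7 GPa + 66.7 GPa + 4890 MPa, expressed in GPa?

In GPa:
  3.25 GPa → 3.25
  8320 MPa = 8320e-3 GPa = 8.32
  56.7 GPa → 56.7
  66.7 GPa → 66.7
  4890 MPa = 4890e-3 GPa = 4.89
Sum: 3.25 + 8.32 + 56.7 + 66.7 + 4.89 = 139.86

139.86 GPa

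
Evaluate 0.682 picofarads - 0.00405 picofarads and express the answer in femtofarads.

677.95 femtofarads

In femtofarads:
  0.682 picofarads = 0.682 × 10³ femtofarads = 682
  0.00405 picofarads = 0.00405 × 10³ femtofarads = 4.05
Difference: 682 - 4.05 = 677.95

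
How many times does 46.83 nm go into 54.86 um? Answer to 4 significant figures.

(54.86 × 10⁻⁶) / (46.83 × 10⁻⁹) = 1.1715 × 10³

1171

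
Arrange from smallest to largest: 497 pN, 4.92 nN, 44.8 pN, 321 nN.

497 pN = 0.000000000497 N
4.92 nN = 0.00000000492 N
44.8 pN = 0.0000000000448 N
321 nN = 0.000000321 N

44.8 pN < 497 pN < 4.92 nN < 321 nN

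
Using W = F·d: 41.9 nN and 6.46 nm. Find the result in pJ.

0.000270674 pJ

41.9 × 10^-9 × 6.46 × 10^-9 = 270.674 × 10^-18 J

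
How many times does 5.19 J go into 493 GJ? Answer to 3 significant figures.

95000000000

(493e9) / (5.19) = 94.99e9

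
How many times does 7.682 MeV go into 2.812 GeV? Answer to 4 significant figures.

366.1

(2.812 × 10⁹) / (7.682 × 10⁶) = 0.36605 × 10³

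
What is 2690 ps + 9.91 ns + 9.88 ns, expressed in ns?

In ns:
  2690 ps = 2690 × 10⁻³ ns = 2.69
  9.91 ns → 9.91
  9.88 ns → 9.88
Sum: 2.69 + 9.91 + 9.88 = 22.48

22.48 ns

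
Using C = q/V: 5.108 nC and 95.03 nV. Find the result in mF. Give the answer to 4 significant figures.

(5.108e-9) / (95.03e-9) = 0.0537514 F

53.75 mF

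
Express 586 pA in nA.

pico = 1e-12, nano = 1e-9; factor is 1e-3.
586 × 1e-3 = 0.586

0.586 nA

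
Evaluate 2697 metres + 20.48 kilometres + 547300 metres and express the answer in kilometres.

570.477 kilometres

In kilometres:
  2697 metres = 2697 × 10^-3 kilometres = 2.697
  20.48 kilometres → 20.48
  547300 metres = 547300 × 10^-3 kilometres = 547.3
Sum: 2.697 + 20.48 + 547.3 = 570.477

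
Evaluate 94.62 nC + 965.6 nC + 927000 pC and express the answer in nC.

In nC:
  94.62 nC → 94.62
  965.6 nC → 965.6
  927000 pC = 927000 × 10⁻³ nC = 927
Sum: 94.62 + 965.6 + 927 = 1987.22

1987.22 nC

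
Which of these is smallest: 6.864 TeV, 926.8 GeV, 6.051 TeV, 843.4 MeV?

6.864 TeV = 6864000000000 eV
926.8 GeV = 926800000000 eV
6.051 TeV = 6051000000000 eV
843.4 MeV = 843400000 eV

843.4 MeV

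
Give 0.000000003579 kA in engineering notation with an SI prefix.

3.579 µA

= 3.579 × 10⁻⁶ A; 10⁻⁶ is micro.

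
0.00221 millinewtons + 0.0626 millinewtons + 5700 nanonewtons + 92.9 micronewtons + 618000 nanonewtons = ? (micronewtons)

781.41 micronewtons

In micronewtons:
  0.00221 millinewtons = 0.00221 × 10³ micronewtons = 2.21
  0.0626 millinewtons = 0.0626 × 10³ micronewtons = 62.6
  5700 nanonewtons = 5700 × 10⁻³ micronewtons = 5.7
  92.9 micronewtons → 92.9
  618000 nanonewtons = 618000 × 10⁻³ micronewtons = 618
Sum: 2.21 + 62.6 + 5.7 + 92.9 + 618 = 781.41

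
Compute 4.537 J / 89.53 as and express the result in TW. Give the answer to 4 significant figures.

50680 TW

(4.537) / (89.53 × 10⁻¹⁸) = 0.0506758 × 10¹⁸ W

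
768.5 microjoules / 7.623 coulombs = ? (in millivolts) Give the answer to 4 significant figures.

(768.5 × 10^-6) / (7.623) = 100.813 × 10^-6 V

0.1008 millivolts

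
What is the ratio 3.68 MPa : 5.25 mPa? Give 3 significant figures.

(3.68e6) / (5.25e-3) = 0.701e9

701000000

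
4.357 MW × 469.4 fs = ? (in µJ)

2.0451758 µJ

4.357 × 10^6 × 469.4 × 10^-15 = 2045.1758 × 10^-9 J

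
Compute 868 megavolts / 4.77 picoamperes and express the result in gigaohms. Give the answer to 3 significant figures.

(868 × 10^6) / (4.77 × 10^-12) = 181.97 × 10^18 Ω

182000000000 gigaohms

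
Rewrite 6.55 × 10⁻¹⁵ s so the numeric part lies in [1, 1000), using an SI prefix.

6.55 fs

= 6.55 × 10⁻¹⁵ s; 10⁻¹⁵ is femto.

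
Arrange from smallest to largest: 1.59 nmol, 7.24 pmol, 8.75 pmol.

7.24 pmol < 8.75 pmol < 1.59 nmol

1.59 nmol = 0.00000000159 mol
7.24 pmol = 0.00000000000724 mol
8.75 pmol = 0.00000000000875 mol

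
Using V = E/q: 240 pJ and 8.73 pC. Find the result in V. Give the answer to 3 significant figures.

27.5 V

(240e-12) / (8.73e-12) = 27.491 V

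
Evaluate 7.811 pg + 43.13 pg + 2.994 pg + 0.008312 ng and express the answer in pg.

62.247 pg

In pg:
  7.811 pg → 7.811
  43.13 pg → 43.13
  2.994 pg → 2.994
  0.008312 ng = 0.008312 × 10^3 pg = 8.312
Sum: 7.811 + 43.13 + 2.994 + 8.312 = 62.247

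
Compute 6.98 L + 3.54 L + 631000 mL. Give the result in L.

641.52 L

In L:
  6.98 L → 6.98
  3.54 L → 3.54
  631000 mL = 631000e-3 L = 631
Sum: 6.98 + 3.54 + 631 = 641.52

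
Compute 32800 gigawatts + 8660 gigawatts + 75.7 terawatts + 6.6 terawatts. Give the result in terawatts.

In terawatts:
  32800 gigawatts = 32800e-3 terawatts = 32.8
  8660 gigawatts = 8660e-3 terawatts = 8.66
  75.7 terawatts → 75.7
  6.6 terawatts → 6.6
Sum: 32.8 + 8.66 + 75.7 + 6.6 = 123.76

123.76 terawatts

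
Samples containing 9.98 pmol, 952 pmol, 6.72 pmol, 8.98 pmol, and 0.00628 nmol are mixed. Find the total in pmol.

In pmol:
  9.98 pmol → 9.98
  952 pmol → 952
  6.72 pmol → 6.72
  8.98 pmol → 8.98
  0.00628 nmol = 0.00628 × 10³ pmol = 6.28
Sum: 9.98 + 952 + 6.72 + 8.98 + 6.28 = 983.96

983.96 pmol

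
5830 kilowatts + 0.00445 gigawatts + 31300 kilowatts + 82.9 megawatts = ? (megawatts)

In megawatts:
  5830 kilowatts = 5830 × 10⁻³ megawatts = 5.83
  0.00445 gigawatts = 0.00445 × 10³ megawatts = 4.45
  31300 kilowatts = 31300 × 10⁻³ megawatts = 31.3
  82.9 megawatts → 82.9
Sum: 5.83 + 4.45 + 31.3 + 82.9 = 124.48

124.48 megawatts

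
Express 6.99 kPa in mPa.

kilo = 1e3, milli = 1e-3; factor is 1e6.
6.99 × 1e6 = 6990000

6990000 mPa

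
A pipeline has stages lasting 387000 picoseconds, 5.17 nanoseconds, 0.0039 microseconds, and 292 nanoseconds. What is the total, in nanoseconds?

In nanoseconds:
  387000 picoseconds = 387000e-3 nanoseconds = 387
  5.17 nanoseconds → 5.17
  0.0039 microseconds = 0.0039e3 nanoseconds = 3.9
  292 nanoseconds → 292
Sum: 387 + 5.17 + 3.9 + 292 = 688.07

688.07 nanoseconds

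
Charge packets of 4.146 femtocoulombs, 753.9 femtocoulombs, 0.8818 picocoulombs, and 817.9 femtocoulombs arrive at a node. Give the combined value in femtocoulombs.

2457.746 femtocoulombs

In femtocoulombs:
  4.146 femtocoulombs → 4.146
  753.9 femtocoulombs → 753.9
  0.8818 picocoulombs = 0.8818 × 10^3 femtocoulombs = 881.8
  817.9 femtocoulombs → 817.9
Sum: 4.146 + 753.9 + 881.8 + 817.9 = 2457.746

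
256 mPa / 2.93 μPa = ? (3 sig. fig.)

(256 × 10^-3) / (2.93 × 10^-6) = 87.37 × 10^3

87400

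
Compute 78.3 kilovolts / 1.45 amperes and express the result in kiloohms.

(78.3 × 10³) / (1.45) = 54 × 10³ Ω

54 kiloohms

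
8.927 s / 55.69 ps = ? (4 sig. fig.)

160300000000

(8.927) / (55.69 × 10^-12) = 0.1603 × 10^12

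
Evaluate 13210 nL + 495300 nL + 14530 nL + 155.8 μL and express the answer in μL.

In μL:
  13210 nL = 13210e-3 μL = 13.21
  495300 nL = 495300e-3 μL = 495.3
  14530 nL = 14530e-3 μL = 14.53
  155.8 μL → 155.8
Sum: 13.21 + 495.3 + 14.53 + 155.8 = 678.84

678.84 μL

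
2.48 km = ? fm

2480000000000000000 fm

kilo = 1e3, femto = 1e-15; factor is 1e18.
2.48 × 1e18 = 2480000000000000000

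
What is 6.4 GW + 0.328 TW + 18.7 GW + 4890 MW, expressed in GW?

In GW:
  6.4 GW → 6.4
  0.328 TW = 0.328 × 10^3 GW = 328
  18.7 GW → 18.7
  4890 MW = 4890 × 10^-3 GW = 4.89
Sum: 6.4 + 328 + 18.7 + 4.89 = 357.99

357.99 GW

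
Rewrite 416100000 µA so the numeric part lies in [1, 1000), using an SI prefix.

416.1 A

= 416.1 A; mantissa already in [1, 1000).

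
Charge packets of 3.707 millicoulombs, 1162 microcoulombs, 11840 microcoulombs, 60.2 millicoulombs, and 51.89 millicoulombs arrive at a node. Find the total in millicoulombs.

In millicoulombs:
  3.707 millicoulombs → 3.707
  1162 microcoulombs = 1162 × 10⁻³ millicoulombs = 1.162
  11840 microcoulombs = 11840 × 10⁻³ millicoulombs = 11.84
  60.2 millicoulombs → 60.2
  51.89 millicoulombs → 51.89
Sum: 3.707 + 1.162 + 11.84 + 60.2 + 51.89 = 128.799

128.799 millicoulombs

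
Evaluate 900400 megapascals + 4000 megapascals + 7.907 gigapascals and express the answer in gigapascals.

912.307 gigapascals

In gigapascals:
  900400 megapascals = 900400e-3 gigapascals = 900.4
  4000 megapascals = 4000e-3 gigapascals = 4
  7.907 gigapascals → 7.907
Sum: 900.4 + 4 + 7.907 = 912.307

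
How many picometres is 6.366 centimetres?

63660000000 picometres

centi = 1e-2, pico = 1e-12; factor is 1e10.
6.366 × 1e10 = 63660000000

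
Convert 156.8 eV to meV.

156800 meV

(no prefix) = 1e0, milli = 1e-3; factor is 1e3.
156.8 × 1e3 = 156800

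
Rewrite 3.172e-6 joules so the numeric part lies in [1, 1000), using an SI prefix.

= 3.172e-6 joules; 1e-6 is micro.

3.172 microjoules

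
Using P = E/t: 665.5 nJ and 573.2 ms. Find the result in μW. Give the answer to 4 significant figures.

(665.5 × 10^-9) / (573.2 × 10^-3) = 1.16103 × 10^-6 W

1.161 μW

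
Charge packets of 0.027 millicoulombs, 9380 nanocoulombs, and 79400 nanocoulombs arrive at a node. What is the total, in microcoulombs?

115.78 microcoulombs

In microcoulombs:
  0.027 millicoulombs = 0.027e3 microcoulombs = 27
  9380 nanocoulombs = 9380e-3 microcoulombs = 9.38
  79400 nanocoulombs = 79400e-3 microcoulombs = 79.4
Sum: 27 + 9.38 + 79.4 = 115.78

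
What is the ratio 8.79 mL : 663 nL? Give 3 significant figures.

13300

(8.79 × 10^-3) / (663 × 10^-9) = 0.01326 × 10^6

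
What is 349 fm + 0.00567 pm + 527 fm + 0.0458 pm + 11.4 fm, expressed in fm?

938.87 fm

In fm:
  349 fm → 349
  0.00567 pm = 0.00567 × 10^3 fm = 5.67
  527 fm → 527
  0.0458 pm = 0.0458 × 10^3 fm = 45.8
  11.4 fm → 11.4
Sum: 349 + 5.67 + 527 + 45.8 + 11.4 = 938.87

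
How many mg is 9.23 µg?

micro = 10⁻⁶, milli = 10⁻³; factor is 10⁻³.
9.23 × 10⁻³ = 0.00923

0.00923 mg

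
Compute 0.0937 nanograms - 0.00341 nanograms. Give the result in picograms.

In picograms:
  0.0937 nanograms = 0.0937e3 picograms = 93.7
  0.00341 nanograms = 0.00341e3 picograms = 3.41
Difference: 93.7 - 3.41 = 90.29

90.29 picograms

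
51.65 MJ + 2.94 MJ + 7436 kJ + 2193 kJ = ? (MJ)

In MJ:
  51.65 MJ → 51.65
  2.94 MJ → 2.94
  7436 kJ = 7436 × 10⁻³ MJ = 7.436
  2193 kJ = 2193 × 10⁻³ MJ = 2.193
Sum: 51.65 + 2.94 + 7.436 + 2.193 = 64.219

64.219 MJ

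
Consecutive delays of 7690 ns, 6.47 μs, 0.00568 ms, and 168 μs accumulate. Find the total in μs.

187.84 μs

In μs:
  7690 ns = 7690e-3 μs = 7.69
  6.47 μs → 6.47
  0.00568 ms = 0.00568e3 μs = 5.68
  168 μs → 168
Sum: 7.69 + 6.47 + 5.68 + 168 = 187.84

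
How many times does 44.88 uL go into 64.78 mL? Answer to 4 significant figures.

(64.78 × 10⁻³) / (44.88 × 10⁻⁶) = 1.4434 × 10³

1443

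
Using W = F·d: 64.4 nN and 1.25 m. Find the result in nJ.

80.5 nJ

64.4 × 10^-9 × 1.25 = 80.5 × 10^-9 J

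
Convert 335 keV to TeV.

0.000000335 TeV

kilo = 10³, tera = 10¹²; factor is 10⁻⁹.
335 × 10⁻⁹ = 0.000000335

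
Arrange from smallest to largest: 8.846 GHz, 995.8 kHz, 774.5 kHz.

774.5 kHz < 995.8 kHz < 8.846 GHz

8.846 GHz = 8846000000 Hz
995.8 kHz = 995800 Hz
774.5 kHz = 774500 Hz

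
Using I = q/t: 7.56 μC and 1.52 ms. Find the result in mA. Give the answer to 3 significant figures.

4.97 mA

(7.56e-6) / (1.52e-3) = 4.9737e-3 A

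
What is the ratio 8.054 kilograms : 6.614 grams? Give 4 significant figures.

1218

(8.054 × 10^3) / (6.614) = 1.2177 × 10^3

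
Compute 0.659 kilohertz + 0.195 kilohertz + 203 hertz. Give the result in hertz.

In hertz:
  0.659 kilohertz = 0.659 × 10^3 hertz = 659
  0.195 kilohertz = 0.195 × 10^3 hertz = 195
  203 hertz → 203
Sum: 659 + 195 + 203 = 1057

1057 hertz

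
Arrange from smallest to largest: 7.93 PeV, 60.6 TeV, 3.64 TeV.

7.93 PeV = 7930000000000000 eV
60.6 TeV = 60600000000000 eV
3.64 TeV = 3640000000000 eV

3.64 TeV < 60.6 TeV < 7.93 PeV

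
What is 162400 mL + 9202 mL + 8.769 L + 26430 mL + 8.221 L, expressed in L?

215.022 L

In L:
  162400 mL = 162400 × 10^-3 L = 162.4
  9202 mL = 9202 × 10^-3 L = 9.202
  8.769 L → 8.769
  26430 mL = 26430 × 10^-3 L = 26.43
  8.221 L → 8.221
Sum: 162.4 + 9.202 + 8.769 + 26.43 + 8.221 = 215.022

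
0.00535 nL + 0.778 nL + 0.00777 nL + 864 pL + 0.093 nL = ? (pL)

1748.12 pL

In pL:
  0.00535 nL = 0.00535 × 10³ pL = 5.35
  0.778 nL = 0.778 × 10³ pL = 778
  0.00777 nL = 0.00777 × 10³ pL = 7.77
  864 pL → 864
  0.093 nL = 0.093 × 10³ pL = 93
Sum: 5.35 + 778 + 7.77 + 864 + 93 = 1748.12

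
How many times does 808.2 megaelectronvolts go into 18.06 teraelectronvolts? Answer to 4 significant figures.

(18.06 × 10¹²) / (808.2 × 10⁶) = 0.022346 × 10⁶

22350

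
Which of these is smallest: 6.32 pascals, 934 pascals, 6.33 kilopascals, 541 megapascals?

6.32 pascals

6.32 pascals = 6.32 pascals
934 pascals = 934 pascals
6.33 kilopascals = 6330 pascals
541 megapascals = 541000000 pascals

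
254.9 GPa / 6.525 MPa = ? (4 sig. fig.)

39070

(254.9e9) / (6.525e6) = 39.065e3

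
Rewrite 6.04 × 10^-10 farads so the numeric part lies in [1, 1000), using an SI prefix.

= 604 × 10^-12 farads; 10^-12 is pico.

604 picofarads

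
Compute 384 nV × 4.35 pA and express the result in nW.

0.0000000016704 nW

384e-9 × 4.35e-12 = 1670.4e-21 W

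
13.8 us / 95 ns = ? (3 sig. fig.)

145

(13.8 × 10⁻⁶) / (95 × 10⁻⁹) = 0.1453 × 10³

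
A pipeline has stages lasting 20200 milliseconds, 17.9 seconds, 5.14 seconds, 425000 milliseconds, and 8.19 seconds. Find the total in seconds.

476.43 seconds

In seconds:
  20200 milliseconds = 20200e-3 seconds = 20.2
  17.9 seconds → 17.9
  5.14 seconds → 5.14
  425000 milliseconds = 425000e-3 seconds = 425
  8.19 seconds → 8.19
Sum: 20.2 + 17.9 + 5.14 + 425 + 8.19 = 476.43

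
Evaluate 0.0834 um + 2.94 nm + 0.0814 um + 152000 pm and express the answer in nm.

319.74 nm

In nm:
  0.0834 um = 0.0834e3 nm = 83.4
  2.94 nm → 2.94
  0.0814 um = 0.0814e3 nm = 81.4
  152000 pm = 152000e-3 nm = 152
Sum: 83.4 + 2.94 + 81.4 + 152 = 319.74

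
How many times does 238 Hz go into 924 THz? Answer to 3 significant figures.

(924e12) / (238) = 3.882e12

3880000000000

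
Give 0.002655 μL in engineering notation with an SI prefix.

= 2.655e-9 L; 1e-9 is nano.

2.655 nL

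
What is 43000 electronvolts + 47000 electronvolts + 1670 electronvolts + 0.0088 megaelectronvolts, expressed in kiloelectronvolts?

In kiloelectronvolts:
  43000 electronvolts = 43000 × 10⁻³ kiloelectronvolts = 43
  47000 electronvolts = 47000 × 10⁻³ kiloelectronvolts = 47
  1670 electronvolts = 1670 × 10⁻³ kiloelectronvolts = 1.67
  0.0088 megaelectronvolts = 0.0088 × 10³ kiloelectronvolts = 8.8
Sum: 43 + 47 + 1.67 + 8.8 = 100.47

100.47 kiloelectronvolts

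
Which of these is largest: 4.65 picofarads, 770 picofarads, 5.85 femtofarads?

770 picofarads

4.65 picofarads = 0.00000000000465 farads
770 picofarads = 0.00000000077 farads
5.85 femtofarads = 0.00000000000000585 farads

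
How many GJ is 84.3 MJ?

0.0843 GJ

mega = 1e6, giga = 1e9; factor is 1e-3.
84.3 × 1e-3 = 0.0843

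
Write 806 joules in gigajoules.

(no prefix) = 10⁰, giga = 10⁹; factor is 10⁻⁹.
806 × 10⁻⁹ = 0.000000806

0.000000806 gigajoules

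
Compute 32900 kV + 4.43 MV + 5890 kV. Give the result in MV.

43.22 MV

In MV:
  32900 kV = 32900e-3 MV = 32.9
  4.43 MV → 4.43
  5890 kV = 5890e-3 MV = 5.89
Sum: 32.9 + 4.43 + 5.89 = 43.22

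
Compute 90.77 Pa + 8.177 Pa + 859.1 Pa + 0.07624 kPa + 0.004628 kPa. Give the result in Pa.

In Pa:
  90.77 Pa → 90.77
  8.177 Pa → 8.177
  859.1 Pa → 859.1
  0.07624 kPa = 0.07624 × 10^3 Pa = 76.24
  0.004628 kPa = 0.004628 × 10^3 Pa = 4.628
Sum: 90.77 + 8.177 + 859.1 + 76.24 + 4.628 = 1038.915

1038.915 Pa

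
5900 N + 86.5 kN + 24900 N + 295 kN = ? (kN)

412.3 kN

In kN:
  5900 N = 5900 × 10⁻³ kN = 5.9
  86.5 kN → 86.5
  24900 N = 24900 × 10⁻³ kN = 24.9
  295 kN → 295
Sum: 5.9 + 86.5 + 24.9 + 295 = 412.3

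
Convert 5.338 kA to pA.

kilo = 1e3, pico = 1e-12; factor is 1e15.
5.338 × 1e15 = 5338000000000000

5338000000000000 pA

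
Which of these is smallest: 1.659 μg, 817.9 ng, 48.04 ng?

1.659 μg = 0.000001659 g
817.9 ng = 0.0000008179 g
48.04 ng = 0.00000004804 g

48.04 ng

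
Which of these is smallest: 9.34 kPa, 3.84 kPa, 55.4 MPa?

3.84 kPa

9.34 kPa = 9340 Pa
3.84 kPa = 3840 Pa
55.4 MPa = 55400000 Pa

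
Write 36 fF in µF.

femto = 10^-15, micro = 10^-6; factor is 10^-9.
36 × 10^-9 = 0.000000036

0.000000036 µF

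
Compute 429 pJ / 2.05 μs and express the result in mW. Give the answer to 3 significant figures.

(429 × 10⁻¹²) / (2.05 × 10⁻⁶) = 209.27 × 10⁻⁶ W

0.209 mW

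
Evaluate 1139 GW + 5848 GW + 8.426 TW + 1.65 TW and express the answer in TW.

17.063 TW

In TW:
  1139 GW = 1139 × 10⁻³ TW = 1.139
  5848 GW = 5848 × 10⁻³ TW = 5.848
  8.426 TW → 8.426
  1.65 TW → 1.65
Sum: 1.139 + 5.848 + 8.426 + 1.65 = 17.063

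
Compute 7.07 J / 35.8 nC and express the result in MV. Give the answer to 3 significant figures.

(7.07) / (35.8e-9) = 0.19749e9 V

197 MV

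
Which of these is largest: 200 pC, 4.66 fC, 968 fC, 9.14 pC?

200 pC

200 pC = 0.0000000002 C
4.66 fC = 0.00000000000000466 C
968 fC = 0.000000000000968 C
9.14 pC = 0.00000000000914 C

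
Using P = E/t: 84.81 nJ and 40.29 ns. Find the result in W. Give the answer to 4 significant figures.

2.105 W

(84.81 × 10^-9) / (40.29 × 10^-9) = 2.10499 W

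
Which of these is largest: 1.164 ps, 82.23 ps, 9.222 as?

1.164 ps = 0.000000000001164 s
82.23 ps = 0.00000000008223 s
9.222 as = 0.000000000000000009222 s

82.23 ps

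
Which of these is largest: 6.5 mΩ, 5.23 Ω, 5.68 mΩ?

5.23 Ω

6.5 mΩ = 0.0065 Ω
5.23 Ω = 5.23 Ω
5.68 mΩ = 0.00568 Ω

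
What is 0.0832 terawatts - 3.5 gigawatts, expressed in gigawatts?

79.7 gigawatts

In gigawatts:
  0.0832 terawatts = 0.0832 × 10³ gigawatts = 83.2
  3.5 gigawatts → 3.5
Difference: 83.2 - 3.5 = 79.7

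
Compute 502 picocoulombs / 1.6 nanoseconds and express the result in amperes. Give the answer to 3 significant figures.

(502e-12) / (1.6e-9) = 313.75e-3 A

0.314 amperes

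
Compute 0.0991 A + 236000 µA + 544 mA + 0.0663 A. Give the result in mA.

945.4 mA

In mA:
  0.0991 A = 0.0991 × 10^3 mA = 99.1
  236000 µA = 236000 × 10^-3 mA = 236
  544 mA → 544
  0.0663 A = 0.0663 × 10^3 mA = 66.3
Sum: 99.1 + 236 + 544 + 66.3 = 945.4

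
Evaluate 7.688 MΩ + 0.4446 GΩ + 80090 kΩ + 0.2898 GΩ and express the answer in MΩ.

In MΩ:
  7.688 MΩ → 7.688
  0.4446 GΩ = 0.4446 × 10^3 MΩ = 444.6
  80090 kΩ = 80090 × 10^-3 MΩ = 80.09
  0.2898 GΩ = 0.2898 × 10^3 MΩ = 289.8
Sum: 7.688 + 444.6 + 80.09 + 289.8 = 822.178

822.178 MΩ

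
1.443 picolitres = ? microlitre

0.000001443 microlitres

pico = 1e-12, micro = 1e-6; factor is 1e-6.
1.443 × 1e-6 = 0.000001443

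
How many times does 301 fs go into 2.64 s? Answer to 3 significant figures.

(2.64) / (301e-15) = 0.008771e15

8770000000000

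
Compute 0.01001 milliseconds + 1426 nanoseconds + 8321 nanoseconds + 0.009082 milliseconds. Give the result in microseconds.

In microseconds:
  0.01001 milliseconds = 0.01001e3 microseconds = 10.01
  1426 nanoseconds = 1426e-3 microseconds = 1.426
  8321 nanoseconds = 8321e-3 microseconds = 8.321
  0.009082 milliseconds = 0.009082e3 microseconds = 9.082
Sum: 10.01 + 1.426 + 8.321 + 9.082 = 28.839

28.839 microseconds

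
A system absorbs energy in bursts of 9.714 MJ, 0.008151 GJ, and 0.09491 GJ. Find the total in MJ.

In MJ:
  9.714 MJ → 9.714
  0.008151 GJ = 0.008151 × 10³ MJ = 8.151
  0.09491 GJ = 0.09491 × 10³ MJ = 94.91
Sum: 9.714 + 8.151 + 94.91 = 112.775

112.775 MJ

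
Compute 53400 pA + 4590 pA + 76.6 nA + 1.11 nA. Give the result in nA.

In nA:
  53400 pA = 53400 × 10^-3 nA = 53.4
  4590 pA = 4590 × 10^-3 nA = 4.59
  76.6 nA → 76.6
  1.11 nA → 1.11
Sum: 53.4 + 4.59 + 76.6 + 1.11 = 135.7

135.7 nA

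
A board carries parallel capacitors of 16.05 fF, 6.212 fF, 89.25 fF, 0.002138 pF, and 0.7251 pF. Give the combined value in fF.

838.75 fF

In fF:
  16.05 fF → 16.05
  6.212 fF → 6.212
  89.25 fF → 89.25
  0.002138 pF = 0.002138 × 10^3 fF = 2.138
  0.7251 pF = 0.7251 × 10^3 fF = 725.1
Sum: 16.05 + 6.212 + 89.25 + 2.138 + 725.1 = 838.75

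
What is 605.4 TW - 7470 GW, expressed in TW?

597.93 TW

In TW:
  605.4 TW → 605.4
  7470 GW = 7470 × 10⁻³ TW = 7.47
Difference: 605.4 - 7.47 = 597.93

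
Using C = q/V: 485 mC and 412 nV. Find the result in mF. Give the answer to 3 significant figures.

1180000000 mF

(485 × 10⁻³) / (412 × 10⁻⁹) = 1.1772 × 10⁶ F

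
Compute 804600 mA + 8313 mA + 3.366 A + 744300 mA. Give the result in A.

1560.579 A

In A:
  804600 mA = 804600e-3 A = 804.6
  8313 mA = 8313e-3 A = 8.313
  3.366 A → 3.366
  744300 mA = 744300e-3 A = 744.3
Sum: 804.6 + 8.313 + 3.366 + 744.3 = 1560.579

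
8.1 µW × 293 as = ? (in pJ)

8.1 × 10^-6 × 293 × 10^-18 = 2373.3 × 10^-24 J

0.0000000023733 pJ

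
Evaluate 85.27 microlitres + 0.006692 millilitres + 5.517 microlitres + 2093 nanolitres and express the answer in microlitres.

99.572 microlitres

In microlitres:
  85.27 microlitres → 85.27
  0.006692 millilitres = 0.006692 × 10^3 microlitres = 6.692
  5.517 microlitres → 5.517
  2093 nanolitres = 2093 × 10^-3 microlitres = 2.093
Sum: 85.27 + 6.692 + 5.517 + 2.093 = 99.572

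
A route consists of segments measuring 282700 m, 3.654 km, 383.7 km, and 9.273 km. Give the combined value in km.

In km:
  282700 m = 282700e-3 km = 282.7
  3.654 km → 3.654
  383.7 km → 383.7
  9.273 km → 9.273
Sum: 282.7 + 3.654 + 383.7 + 9.273 = 679.327

679.327 km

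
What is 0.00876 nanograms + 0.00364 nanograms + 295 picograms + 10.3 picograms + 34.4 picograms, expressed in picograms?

352.1 picograms

In picograms:
  0.00876 nanograms = 0.00876 × 10^3 picograms = 8.76
  0.00364 nanograms = 0.00364 × 10^3 picograms = 3.64
  295 picograms → 295
  10.3 picograms → 10.3
  34.4 picograms → 34.4
Sum: 8.76 + 3.64 + 295 + 10.3 + 34.4 = 352.1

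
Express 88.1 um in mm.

micro = 10^-6, milli = 10^-3; factor is 10^-3.
88.1 × 10^-3 = 0.0881

0.0881 mm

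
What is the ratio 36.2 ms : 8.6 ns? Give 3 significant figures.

4210000

(36.2 × 10⁻³) / (8.6 × 10⁻⁹) = 4.209 × 10⁶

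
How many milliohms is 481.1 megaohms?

481100000000 milliohms

mega = 10⁶, milli = 10⁻³; factor is 10⁹.
481.1 × 10⁹ = 481100000000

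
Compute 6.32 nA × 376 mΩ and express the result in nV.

2.37632 nV

6.32 × 10⁻⁹ × 376 × 10⁻³ = 2376.32 × 10⁻¹² V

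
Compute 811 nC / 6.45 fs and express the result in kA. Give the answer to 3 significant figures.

126000 kA

(811 × 10^-9) / (6.45 × 10^-15) = 125.74 × 10^6 A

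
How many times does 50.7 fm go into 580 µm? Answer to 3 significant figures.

11400000000

(580 × 10^-6) / (50.7 × 10^-15) = 11.44 × 10^9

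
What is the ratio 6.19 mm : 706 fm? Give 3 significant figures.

(6.19e-3) / (706e-15) = 0.008768e12

8770000000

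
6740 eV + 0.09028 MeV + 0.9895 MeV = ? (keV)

1086.52 keV

In keV:
  6740 eV = 6740 × 10^-3 keV = 6.74
  0.09028 MeV = 0.09028 × 10^3 keV = 90.28
  0.9895 MeV = 0.9895 × 10^3 keV = 989.5
Sum: 6.74 + 90.28 + 989.5 = 1086.52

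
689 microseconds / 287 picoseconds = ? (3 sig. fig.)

(689 × 10^-6) / (287 × 10^-12) = 2.401 × 10^6

2400000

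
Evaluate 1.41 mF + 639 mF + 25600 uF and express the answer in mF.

666.01 mF

In mF:
  1.41 mF → 1.41
  639 mF → 639
  25600 uF = 25600e-3 mF = 25.6
Sum: 1.41 + 639 + 25.6 = 666.01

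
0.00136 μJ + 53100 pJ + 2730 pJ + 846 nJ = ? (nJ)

In nJ:
  0.00136 μJ = 0.00136 × 10³ nJ = 1.36
  53100 pJ = 53100 × 10⁻³ nJ = 53.1
  2730 pJ = 2730 × 10⁻³ nJ = 2.73
  846 nJ → 846
Sum: 1.36 + 53.1 + 2.73 + 846 = 903.19

903.19 nJ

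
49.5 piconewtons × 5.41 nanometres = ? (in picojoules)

0.000000267795 picojoules

49.5 × 10⁻¹² × 5.41 × 10⁻⁹ = 267.795 × 10⁻²¹ J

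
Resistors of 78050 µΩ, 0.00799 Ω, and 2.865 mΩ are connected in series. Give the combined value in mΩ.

In mΩ:
  78050 µΩ = 78050e-3 mΩ = 78.05
  0.00799 Ω = 0.00799e3 mΩ = 7.99
  2.865 mΩ → 2.865
Sum: 78.05 + 7.99 + 2.865 = 88.905

88.905 mΩ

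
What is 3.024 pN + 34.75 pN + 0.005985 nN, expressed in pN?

In pN:
  3.024 pN → 3.024
  34.75 pN → 34.75
  0.005985 nN = 0.005985 × 10³ pN = 5.985
Sum: 3.024 + 34.75 + 5.985 = 43.759

43.759 pN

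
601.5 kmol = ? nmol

601500000000000 nmol

kilo = 10³, nano = 10⁻⁹; factor is 10¹².
601.5 × 10¹² = 601500000000000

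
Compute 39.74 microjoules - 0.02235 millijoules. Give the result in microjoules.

In microjoules:
  39.74 microjoules → 39.74
  0.02235 millijoules = 0.02235e3 microjoules = 22.35
Difference: 39.74 - 22.35 = 17.39

17.39 microjoules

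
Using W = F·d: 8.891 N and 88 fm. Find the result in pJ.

8.891 × 88e-15 = 782.408e-15 J

0.782408 pJ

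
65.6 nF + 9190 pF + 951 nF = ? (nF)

In nF:
  65.6 nF → 65.6
  9190 pF = 9190e-3 nF = 9.19
  951 nF → 951
Sum: 65.6 + 9.19 + 951 = 1025.79

1025.79 nF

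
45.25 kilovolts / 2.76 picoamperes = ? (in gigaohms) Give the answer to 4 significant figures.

(45.25e3) / (2.76e-12) = 16.3949e15 Ω

16390000 gigaohms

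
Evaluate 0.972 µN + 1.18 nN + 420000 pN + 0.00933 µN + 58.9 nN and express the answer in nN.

In nN:
  0.972 µN = 0.972 × 10³ nN = 972
  1.18 nN → 1.18
  420000 pN = 420000 × 10⁻³ nN = 420
  0.00933 µN = 0.00933 × 10³ nN = 9.33
  58.9 nN → 58.9
Sum: 972 + 1.18 + 420 + 9.33 + 58.9 = 1461.41

1461.41 nN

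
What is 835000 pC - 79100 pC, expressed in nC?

In nC:
  835000 pC = 835000e-3 nC = 835
  79100 pC = 79100e-3 nC = 79.1
Difference: 835 - 79.1 = 755.9

755.9 nC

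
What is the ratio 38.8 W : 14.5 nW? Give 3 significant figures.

2680000000

(38.8) / (14.5e-9) = 2.676e9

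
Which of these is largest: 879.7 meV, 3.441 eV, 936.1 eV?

936.1 eV

879.7 meV = 0.8797 eV
3.441 eV = 3.441 eV
936.1 eV = 936.1 eV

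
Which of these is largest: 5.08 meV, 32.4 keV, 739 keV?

5.08 meV = 0.00508 eV
32.4 keV = 32400 eV
739 keV = 739000 eV

739 keV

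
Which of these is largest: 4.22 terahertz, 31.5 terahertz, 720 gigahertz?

31.5 terahertz

4.22 terahertz = 4220000000000 hertz
31.5 terahertz = 31500000000000 hertz
720 gigahertz = 720000000000 hertz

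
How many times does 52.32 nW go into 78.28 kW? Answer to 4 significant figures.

(78.28 × 10³) / (52.32 × 10⁻⁹) = 1.4962 × 10¹²

1496000000000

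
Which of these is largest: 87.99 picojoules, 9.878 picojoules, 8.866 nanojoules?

8.866 nanojoules

87.99 picojoules = 0.00000000008799 joules
9.878 picojoules = 0.000000000009878 joules
8.866 nanojoules = 0.000000008866 joules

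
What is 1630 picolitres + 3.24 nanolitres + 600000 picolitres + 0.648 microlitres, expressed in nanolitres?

In nanolitres:
  1630 picolitres = 1630 × 10⁻³ nanolitres = 1.63
  3.24 nanolitres → 3.24
  600000 picolitres = 600000 × 10⁻³ nanolitres = 600
  0.648 microlitres = 0.648 × 10³ nanolitres = 648
Sum: 1.63 + 3.24 + 600 + 648 = 1252.87

1252.87 nanolitres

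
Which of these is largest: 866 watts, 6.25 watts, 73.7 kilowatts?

73.7 kilowatts

866 watts = 866 watts
6.25 watts = 6.25 watts
73.7 kilowatts = 73700 watts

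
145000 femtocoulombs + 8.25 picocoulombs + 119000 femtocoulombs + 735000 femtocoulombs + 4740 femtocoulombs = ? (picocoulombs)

In picocoulombs:
  145000 femtocoulombs = 145000e-3 picocoulombs = 145
  8.25 picocoulombs → 8.25
  119000 femtocoulombs = 119000e-3 picocoulombs = 119
  735000 femtocoulombs = 735000e-3 picocoulombs = 735
  4740 femtocoulombs = 4740e-3 picocoulombs = 4.74
Sum: 145 + 8.25 + 119 + 735 + 4.74 = 1011.99

1011.99 picocoulombs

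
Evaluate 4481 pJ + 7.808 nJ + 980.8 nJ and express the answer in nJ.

In nJ:
  4481 pJ = 4481 × 10^-3 nJ = 4.481
  7.808 nJ → 7.808
  980.8 nJ → 980.8
Sum: 4.481 + 7.808 + 980.8 = 993.089

993.089 nJ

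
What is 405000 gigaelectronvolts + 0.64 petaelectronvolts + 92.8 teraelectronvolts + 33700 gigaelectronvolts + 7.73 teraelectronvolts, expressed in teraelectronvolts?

In teraelectronvolts:
  405000 gigaelectronvolts = 405000 × 10^-3 teraelectronvolts = 405
  0.64 petaelectronvolts = 0.64 × 10^3 teraelectronvolts = 640
  92.8 teraelectronvolts → 92.8
  33700 gigaelectronvolts = 33700 × 10^-3 teraelectronvolts = 33.7
  7.73 teraelectronvolts → 7.73
Sum: 405 + 640 + 92.8 + 33.7 + 7.73 = 1179.23

1179.23 teraelectronvolts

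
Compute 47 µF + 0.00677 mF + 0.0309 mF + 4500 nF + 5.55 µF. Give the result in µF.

In µF:
  47 µF → 47
  0.00677 mF = 0.00677 × 10³ µF = 6.77
  0.0309 mF = 0.0309 × 10³ µF = 30.9
  4500 nF = 4500 × 10⁻³ µF = 4.5
  5.55 µF → 5.55
Sum: 47 + 6.77 + 30.9 + 4.5 + 5.55 = 94.72

94.72 µF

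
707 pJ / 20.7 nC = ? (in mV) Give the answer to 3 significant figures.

(707 × 10^-12) / (20.7 × 10^-9) = 34.155 × 10^-3 V

34.2 mV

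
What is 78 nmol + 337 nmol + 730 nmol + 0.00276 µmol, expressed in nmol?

In nmol:
  78 nmol → 78
  337 nmol → 337
  730 nmol → 730
  0.00276 µmol = 0.00276 × 10³ nmol = 2.76
Sum: 78 + 337 + 730 + 2.76 = 1147.76

1147.76 nmol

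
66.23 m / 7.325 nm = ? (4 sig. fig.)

9042000000

(66.23) / (7.325 × 10⁻⁹) = 9.0416 × 10⁹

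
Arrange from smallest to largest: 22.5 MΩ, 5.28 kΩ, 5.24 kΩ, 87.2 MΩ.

5.24 kΩ < 5.28 kΩ < 22.5 MΩ < 87.2 MΩ

22.5 MΩ = 22500000 Ω
5.28 kΩ = 5280 Ω
5.24 kΩ = 5240 Ω
87.2 MΩ = 87200000 Ω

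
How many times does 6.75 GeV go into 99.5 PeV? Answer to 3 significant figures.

(99.5 × 10^15) / (6.75 × 10^9) = 14.74 × 10^6

14700000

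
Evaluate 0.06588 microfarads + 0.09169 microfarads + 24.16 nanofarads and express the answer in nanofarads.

In nanofarads:
  0.06588 microfarads = 0.06588e3 nanofarads = 65.88
  0.09169 microfarads = 0.09169e3 nanofarads = 91.69
  24.16 nanofarads → 24.16
Sum: 65.88 + 91.69 + 24.16 = 181.73

181.73 nanofarads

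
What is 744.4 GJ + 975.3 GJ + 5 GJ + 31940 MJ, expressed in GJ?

In GJ:
  744.4 GJ → 744.4
  975.3 GJ → 975.3
  5 GJ → 5
  31940 MJ = 31940e-3 GJ = 31.94
Sum: 744.4 + 975.3 + 5 + 31.94 = 1756.64

1756.64 GJ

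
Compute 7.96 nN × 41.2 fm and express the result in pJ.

0.000000000327952 pJ

7.96e-9 × 41.2e-15 = 327.952e-24 J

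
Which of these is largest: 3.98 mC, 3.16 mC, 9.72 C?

3.98 mC = 0.00398 C
3.16 mC = 0.00316 C
9.72 C = 9.72 C

9.72 C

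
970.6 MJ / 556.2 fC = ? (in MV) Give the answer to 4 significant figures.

1745000000000000 MV

(970.6 × 10^6) / (556.2 × 10^-15) = 1.74506 × 10^21 V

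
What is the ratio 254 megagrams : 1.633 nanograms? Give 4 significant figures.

(254 × 10⁶) / (1.633 × 10⁻⁹) = 155.54 × 10¹⁵

155500000000000000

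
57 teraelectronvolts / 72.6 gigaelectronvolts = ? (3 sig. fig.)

785

(57e12) / (72.6e9) = 0.7851e3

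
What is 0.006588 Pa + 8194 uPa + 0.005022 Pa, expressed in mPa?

In mPa:
  0.006588 Pa = 0.006588 × 10³ mPa = 6.588
  8194 uPa = 8194 × 10⁻³ mPa = 8.194
  0.005022 Pa = 0.005022 × 10³ mPa = 5.022
Sum: 6.588 + 8.194 + 5.022 = 19.804

19.804 mPa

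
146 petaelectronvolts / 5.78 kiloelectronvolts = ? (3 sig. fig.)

25300000000000

(146 × 10^15) / (5.78 × 10^3) = 25.26 × 10^12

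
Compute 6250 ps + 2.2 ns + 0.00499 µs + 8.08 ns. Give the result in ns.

21.52 ns

In ns:
  6250 ps = 6250 × 10^-3 ns = 6.25
  2.2 ns → 2.2
  0.00499 µs = 0.00499 × 10^3 ns = 4.99
  8.08 ns → 8.08
Sum: 6.25 + 2.2 + 4.99 + 8.08 = 21.52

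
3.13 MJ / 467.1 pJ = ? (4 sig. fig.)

6701000000000000

(3.13 × 10^6) / (467.1 × 10^-12) = 0.0067009 × 10^18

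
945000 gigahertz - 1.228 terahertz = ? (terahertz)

943.772 terahertz

In terahertz:
  945000 gigahertz = 945000 × 10^-3 terahertz = 945
  1.228 terahertz → 1.228
Difference: 945 - 1.228 = 943.772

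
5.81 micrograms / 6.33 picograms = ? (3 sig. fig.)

918000

(5.81e-6) / (6.33e-12) = 0.9179e6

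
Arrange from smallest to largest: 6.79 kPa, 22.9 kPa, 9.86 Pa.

9.86 Pa < 6.79 kPa < 22.9 kPa

6.79 kPa = 6790 Pa
22.9 kPa = 22900 Pa
9.86 Pa = 9.86 Pa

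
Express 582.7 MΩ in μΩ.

582700000000000 μΩ

mega = 10^6, micro = 10^-6; factor is 10^12.
582.7 × 10^12 = 582700000000000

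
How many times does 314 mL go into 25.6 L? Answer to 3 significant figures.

(25.6) / (314 × 10⁻³) = 0.08153 × 10³

81.5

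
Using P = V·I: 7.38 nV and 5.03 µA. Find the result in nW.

7.38 × 10⁻⁹ × 5.03 × 10⁻⁶ = 37.1214 × 10⁻¹⁵ W

0.0000371214 nW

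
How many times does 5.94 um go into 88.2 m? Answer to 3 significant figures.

(88.2) / (5.94e-6) = 14.85e6

14800000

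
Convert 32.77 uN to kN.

0.00000003277 kN

micro = 1e-6, kilo = 1e3; factor is 1e-9.
32.77 × 1e-9 = 0.00000003277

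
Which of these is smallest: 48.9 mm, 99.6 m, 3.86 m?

48.9 mm

48.9 mm = 0.0489 m
99.6 m = 99.6 m
3.86 m = 3.86 m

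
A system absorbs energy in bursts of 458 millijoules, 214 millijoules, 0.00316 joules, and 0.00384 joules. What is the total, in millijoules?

679 millijoules

In millijoules:
  458 millijoules → 458
  214 millijoules → 214
  0.00316 joules = 0.00316 × 10^3 millijoules = 3.16
  0.00384 joules = 0.00384 × 10^3 millijoules = 3.84
Sum: 458 + 214 + 3.16 + 3.84 = 679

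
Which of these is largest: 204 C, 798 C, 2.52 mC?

204 C = 204 C
798 C = 798 C
2.52 mC = 0.00252 C

798 C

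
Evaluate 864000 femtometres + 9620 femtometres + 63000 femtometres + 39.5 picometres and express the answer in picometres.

In picometres:
  864000 femtometres = 864000e-3 picometres = 864
  9620 femtometres = 9620e-3 picometres = 9.62
  63000 femtometres = 63000e-3 picometres = 63
  39.5 picometres → 39.5
Sum: 864 + 9.62 + 63 + 39.5 = 976.12

976.12 picometres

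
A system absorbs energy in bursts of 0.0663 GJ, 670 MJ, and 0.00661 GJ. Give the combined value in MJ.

742.91 MJ

In MJ:
  0.0663 GJ = 0.0663 × 10³ MJ = 66.3
  670 MJ → 670
  0.00661 GJ = 0.00661 × 10³ MJ = 6.61
Sum: 66.3 + 670 + 6.61 = 742.91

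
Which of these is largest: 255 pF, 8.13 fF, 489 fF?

255 pF

255 pF = 0.000000000255 F
8.13 fF = 0.00000000000000813 F
489 fF = 0.000000000000489 F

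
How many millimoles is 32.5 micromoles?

micro = 10⁻⁶, milli = 10⁻³; factor is 10⁻³.
32.5 × 10⁻³ = 0.0325

0.0325 millimoles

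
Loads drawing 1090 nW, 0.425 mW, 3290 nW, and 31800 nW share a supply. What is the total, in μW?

461.18 μW

In μW:
  1090 nW = 1090 × 10⁻³ μW = 1.09
  0.425 mW = 0.425 × 10³ μW = 425
  3290 nW = 3290 × 10⁻³ μW = 3.29
  31800 nW = 31800 × 10⁻³ μW = 31.8
Sum: 1.09 + 425 + 3.29 + 31.8 = 461.18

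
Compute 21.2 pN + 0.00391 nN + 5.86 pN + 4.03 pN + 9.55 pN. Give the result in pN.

44.55 pN

In pN:
  21.2 pN → 21.2
  0.00391 nN = 0.00391e3 pN = 3.91
  5.86 pN → 5.86
  4.03 pN → 4.03
  9.55 pN → 9.55
Sum: 21.2 + 3.91 + 5.86 + 4.03 + 9.55 = 44.55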